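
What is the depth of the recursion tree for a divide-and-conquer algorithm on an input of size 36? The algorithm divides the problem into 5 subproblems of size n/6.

For divide and conquer with division factor 6:

Problem sizes at each level:
Level 0: 36
Level 1: 6
Level 2: 1

The root is level 0 and the size-1 base case is level 2 (the tree spans levels 0 through 2, i.e. 3 levels counting the root), so the depth is the number of divisions: log_6(36) = 2

The recursion tree depth is log_6(36) = 2. At each level, the problem size is divided by 6, so it takes 2 divisions to reduce to a base case of size 1. The algorithm makes 5 recursive calls at each level.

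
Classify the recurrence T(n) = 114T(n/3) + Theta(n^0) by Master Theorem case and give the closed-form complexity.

Master Theorem for T(n) = 114T(n/3) + O(n^0):

a = 114, b = 3, c = 0
log_b(a) = log_3(114) = 4.3111

Case 1: c = 0 < log_3(114) = 4.3111
T(n) = O(n^(log_3 114))

For T(n) = 114T(n/3) + O(n^0): log_3(114) = 4.3111. This is Case 1 of the Master Theorem (c < log_b(a), work dominated by leaves), giving O(n^(log_3 114)).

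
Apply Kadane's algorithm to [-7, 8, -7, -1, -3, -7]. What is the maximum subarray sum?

Using Kadane's algorithm on [-7, 8, -7, -1, -3, -7]:

Scanning through the array:
Position 1 (value 8): max_ending_here = 8, max_so_far = 8
Position 2 (value -7): max_ending_here = 1, max_so_far = 8
Position 3 (value -1): max_ending_here = 0, max_so_far = 8
Position 4 (value -3): max_ending_here = -3, max_so_far = 8
Position 5 (value -7): max_ending_here = -7, max_so_far = 8

Maximum subarray: [8]
Maximum sum: 8

The maximum subarray is [8] with sum 8. This subarray runs from index 1 to index 1.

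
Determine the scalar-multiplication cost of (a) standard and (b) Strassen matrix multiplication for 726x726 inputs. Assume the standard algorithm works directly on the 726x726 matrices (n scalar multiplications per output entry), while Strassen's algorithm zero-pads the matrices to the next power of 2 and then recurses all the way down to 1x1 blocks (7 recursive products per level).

Matrix multiplication for 726x726 matrices:

Strassen's algorithm requires power-of-2 dimensions. Pad 726x726 to 1024x1024 (next power of 2).

Standard algorithm: 726^3 = 382657176 multiplications
Strassen's algorithm: 7^(log2(1024)) = 7^10 = 282475249 multiplications
Savings: 382657176 - 282475249 = 100181927 multiplications

Standard: 382657176 multiplications (726^3). Strassen: 282475249 multiplications (7^10, after padding to 1024x1024). Strassen reduces 8 recursive multiplications to 7 at each level.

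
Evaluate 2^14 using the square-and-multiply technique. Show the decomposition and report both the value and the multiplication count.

Computing 2^14 by squaring (build up from 2^1; each line after the first costs one multiplication):

2^1 = 2
2^2 = (2^1)^2 = 2^2 = 4
2^3 = 2 * 2^2 = 2 * 4 = 8
2^6 = (2^3)^2 = 8^2 = 64
2^7 = 2 * 2^6 = 2 * 64 = 128
2^14 = (2^7)^2 = 128^2 = 16384

Result: 16384
Multiplications needed: 5 (5 lines after 2^1)

2^14 = 16384. Using exponentiation by squaring, this requires 5 multiplications. The key idea: if the exponent is even, square the half-power; if odd, multiply by the base once.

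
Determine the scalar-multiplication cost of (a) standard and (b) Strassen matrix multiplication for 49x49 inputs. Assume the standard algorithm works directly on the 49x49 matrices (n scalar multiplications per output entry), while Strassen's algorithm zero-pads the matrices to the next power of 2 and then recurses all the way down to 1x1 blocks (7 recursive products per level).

Matrix multiplication for 49x49 matrices:

Strassen's algorithm requires power-of-2 dimensions. Pad 49x49 to 64x64 (next power of 2).

Standard algorithm: 49^3 = 117649 multiplications
Strassen's algorithm: 7^(log2(64)) = 7^6 = 117649 multiplications
Savings: 117649 - 117649 = 0 multiplications

Standard: 117649 multiplications (49^3). Strassen: 117649 multiplications (7^6, after padding to 64x64). Strassen reduces 8 recursive multiplications to 7 at each level.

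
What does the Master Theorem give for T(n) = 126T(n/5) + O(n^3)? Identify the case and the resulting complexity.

Master Theorem for T(n) = 126T(n/5) + O(n^3):

a = 126, b = 5, c = 3
log_b(a) = log_5(126) = 3.0050

Case 1: c = 3 < log_5(126) = 3.0050
T(n) = O(n^(log_5 126))

For T(n) = 126T(n/5) + O(n^3): log_5(126) = 3.0050. This is Case 1 of the Master Theorem (c < log_b(a), work dominated by leaves), giving O(n^(log_5 126)).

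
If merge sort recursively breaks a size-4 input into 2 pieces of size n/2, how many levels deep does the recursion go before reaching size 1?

For divide and conquer with division factor 2:

Problem sizes at each level:
Level 0: 4
Level 1: 2
Level 2: 1

The root is level 0 and the size-1 base case is level 2 (the tree spans levels 0 through 2, i.e. 3 levels counting the root), so the depth is the number of divisions: log_2(4) = 2

The recursion tree depth is log_2(4) = 2. At each level, the problem size is divided by 2, so it takes 2 divisions to reduce to a base case of size 1. The algorithm makes 2 recursive calls at each level.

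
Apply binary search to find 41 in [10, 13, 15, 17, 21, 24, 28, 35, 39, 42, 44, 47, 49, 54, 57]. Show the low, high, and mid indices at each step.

Binary search for 41 in [10, 13, 15, 17, 21, 24, 28, 35, 39, 42, 44, 47, 49, 54, 57]:

lo=0, hi=14, mid=7, arr[mid]=35 -> 35 < 41, search right half
lo=8, hi=14, mid=11, arr[mid]=47 -> 47 > 41, search left half
lo=8, hi=10, mid=9, arr[mid]=42 -> 42 > 41, search left half
lo=8, hi=8, mid=8, arr[mid]=39 -> 39 < 41, search right half
lo=9 > hi=8, target 41 not found

Binary search determines that 41 is not in the array after 4 comparisons. The search space was exhausted without finding the target.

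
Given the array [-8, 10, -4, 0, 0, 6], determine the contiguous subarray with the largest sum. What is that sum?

Using Kadane's algorithm on [-8, 10, -4, 0, 0, 6]:

Scanning through the array:
Position 1 (value 10): max_ending_here = 10, max_so_far = 10
Position 2 (value -4): max_ending_here = 6, max_so_far = 10
Position 3 (value 0): max_ending_here = 6, max_so_far = 10
Position 4 (value 0): max_ending_here = 6, max_so_far = 10
Position 5 (value 6): max_ending_here = 12, max_so_far = 12

Maximum subarray: [10, -4, 0, 0, 6]
Maximum sum: 12

The maximum subarray is [10, -4, 0, 0, 6] with sum 12. This subarray runs from index 1 to index 5.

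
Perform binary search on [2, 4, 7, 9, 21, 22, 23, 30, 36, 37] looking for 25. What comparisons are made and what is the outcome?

Binary search for 25 in [2, 4, 7, 9, 21, 22, 23, 30, 36, 37]:

lo=0, hi=9, mid=4, arr[mid]=21 -> 21 < 25, search right half
lo=5, hi=9, mid=7, arr[mid]=30 -> 30 > 25, search left half
lo=5, hi=6, mid=5, arr[mid]=22 -> 22 < 25, search right half
lo=6, hi=6, mid=6, arr[mid]=23 -> 23 < 25, search right half
lo=7 > hi=6, target 25 not found

Binary search determines that 25 is not in the array after 4 comparisons. The search space was exhausted without finding the target.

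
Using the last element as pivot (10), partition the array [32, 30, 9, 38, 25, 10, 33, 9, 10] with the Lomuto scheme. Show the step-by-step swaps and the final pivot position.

Lomuto partition with pivot = 10:

Initial array: [32, 30, 9, 38, 25, 10, 33, 9, 10]

arr[0]=32 > 10: no swap
arr[1]=30 > 10: no swap
arr[2]=9 <= 10: swap with position 0, array becomes [9, 30, 32, 38, 25, 10, 33, 9, 10]
arr[3]=38 > 10: no swap
arr[4]=25 > 10: no swap
arr[5]=10 <= 10: swap with position 1, array becomes [9, 10, 32, 38, 25, 30, 33, 9, 10]
arr[6]=33 > 10: no swap
arr[7]=9 <= 10: swap with position 2, array becomes [9, 10, 9, 38, 25, 30, 33, 32, 10]

Place pivot at position 3: [9, 10, 9, 10, 25, 30, 33, 32, 38]
Pivot position: 3

After partitioning with pivot 10, the array becomes [9, 10, 9, 10, 25, 30, 33, 32, 38]. The pivot is placed at index 3. All elements to the left of the pivot are <= 10, and all elements to the right are > 10.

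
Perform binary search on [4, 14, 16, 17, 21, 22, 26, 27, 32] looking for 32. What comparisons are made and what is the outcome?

Binary search for 32 in [4, 14, 16, 17, 21, 22, 26, 27, 32]:

lo=0, hi=8, mid=4, arr[mid]=21 -> 21 < 32, search right half
lo=5, hi=8, mid=6, arr[mid]=26 -> 26 < 32, search right half
lo=7, hi=8, mid=7, arr[mid]=27 -> 27 < 32, search right half
lo=8, hi=8, mid=8, arr[mid]=32 -> Found target at index 8!

Binary search finds 32 at index 8 after 4 comparisons. The search repeatedly halves the search space by comparing with the middle element.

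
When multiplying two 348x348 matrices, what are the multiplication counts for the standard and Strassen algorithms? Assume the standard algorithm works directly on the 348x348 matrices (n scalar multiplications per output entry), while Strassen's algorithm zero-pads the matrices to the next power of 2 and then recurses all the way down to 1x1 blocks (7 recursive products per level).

Matrix multiplication for 348x348 matrices:

Strassen's algorithm requires power-of-2 dimensions. Pad 348x348 to 512x512 (next power of 2).

Standard algorithm: 348^3 = 42144192 multiplications
Strassen's algorithm: 7^(log2(512)) = 7^9 = 40353607 multiplications
Savings: 42144192 - 40353607 = 1790585 multiplications

Standard: 42144192 multiplications (348^3). Strassen: 40353607 multiplications (7^9, after padding to 512x512). Strassen reduces 8 recursive multiplications to 7 at each level.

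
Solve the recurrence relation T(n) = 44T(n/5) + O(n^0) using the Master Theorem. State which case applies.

Master Theorem for T(n) = 44T(n/5) + O(n^0):

a = 44, b = 5, c = 0
log_b(a) = log_5(44) = 2.3512

Case 1: c = 0 < log_5(44) = 2.3512
T(n) = O(n^(log_5 44))

For T(n) = 44T(n/5) + O(n^0): log_5(44) = 2.3512. This is Case 1 of the Master Theorem (c < log_b(a), work dominated by leaves), giving O(n^(log_5 44)).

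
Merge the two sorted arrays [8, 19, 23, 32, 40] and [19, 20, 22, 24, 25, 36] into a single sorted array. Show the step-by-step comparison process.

Merging process:

Compare 8 vs 19: take 8 from left. Merged: [8]
Compare 19 vs 19: take 19 from left. Merged: [8, 19]
Compare 23 vs 19: take 19 from right. Merged: [8, 19, 19]
Compare 23 vs 20: take 20 from right. Merged: [8, 19, 19, 20]
Compare 23 vs 22: take 22 from right. Merged: [8, 19, 19, 20, 22]
Compare 23 vs 24: take 23 from left. Merged: [8, 19, 19, 20, 22, 23]
Compare 32 vs 24: take 24 from right. Merged: [8, 19, 19, 20, 22, 23, 24]
Compare 32 vs 25: take 25 from right. Merged: [8, 19, 19, 20, 22, 23, 24, 25]
Compare 32 vs 36: take 32 from left. Merged: [8, 19, 19, 20, 22, 23, 24, 25, 32]
Compare 40 vs 36: take 36 from right. Merged: [8, 19, 19, 20, 22, 23, 24, 25, 32, 36]
Append remaining from left: [40]. Merged: [8, 19, 19, 20, 22, 23, 24, 25, 32, 36, 40]

Final merged array: [8, 19, 19, 20, 22, 23, 24, 25, 32, 36, 40]
Total comparisons: 10

The merged array is [8, 19, 19, 20, 22, 23, 24, 25, 32, 36, 40], requiring 10 comparisons. The merge step runs in O(n) time where n is the total number of elements.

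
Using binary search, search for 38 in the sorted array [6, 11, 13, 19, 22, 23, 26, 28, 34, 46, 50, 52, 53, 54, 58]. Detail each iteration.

Binary search for 38 in [6, 11, 13, 19, 22, 23, 26, 28, 34, 46, 50, 52, 53, 54, 58]:

lo=0, hi=14, mid=7, arr[mid]=28 -> 28 < 38, search right half
lo=8, hi=14, mid=11, arr[mid]=52 -> 52 > 38, search left half
lo=8, hi=10, mid=9, arr[mid]=46 -> 46 > 38, search left half
lo=8, hi=8, mid=8, arr[mid]=34 -> 34 < 38, search right half
lo=9 > hi=8, target 38 not found

Binary search determines that 38 is not in the array after 4 comparisons. The search space was exhausted without finding the target.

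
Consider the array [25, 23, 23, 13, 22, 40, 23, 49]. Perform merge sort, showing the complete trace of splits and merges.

Merge sort trace:

Split: [25, 23, 23, 13, 22, 40, 23, 49] -> [25, 23, 23, 13] and [22, 40, 23, 49]
  Split: [25, 23, 23, 13] -> [25, 23] and [23, 13]
    Split: [25, 23] -> [25] and [23]
    Merge: [25] + [23] -> [23, 25]
    Split: [23, 13] -> [23] and [13]
    Merge: [23] + [13] -> [13, 23]
  Merge: [23, 25] + [13, 23] -> [13, 23, 23, 25]
  Split: [22, 40, 23, 49] -> [22, 40] and [23, 49]
    Split: [22, 40] -> [22] and [40]
    Merge: [22] + [40] -> [22, 40]
    Split: [23, 49] -> [23] and [49]
    Merge: [23] + [49] -> [23, 49]
  Merge: [22, 40] + [23, 49] -> [22, 23, 40, 49]
Merge: [13, 23, 23, 25] + [22, 23, 40, 49] -> [13, 22, 23, 23, 23, 25, 40, 49]

Final sorted array: [13, 22, 23, 23, 23, 25, 40, 49]

The merge sort proceeds by recursively splitting the array and merging sorted halves.
After all merges, the sorted array is [13, 22, 23, 23, 23, 25, 40, 49].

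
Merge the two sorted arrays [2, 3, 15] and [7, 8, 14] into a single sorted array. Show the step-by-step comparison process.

Merging process:

Compare 2 vs 7: take 2 from left. Merged: [2]
Compare 3 vs 7: take 3 from left. Merged: [2, 3]
Compare 15 vs 7: take 7 from right. Merged: [2, 3, 7]
Compare 15 vs 8: take 8 from right. Merged: [2, 3, 7, 8]
Compare 15 vs 14: take 14 from right. Merged: [2, 3, 7, 8, 14]
Append remaining from left: [15]. Merged: [2, 3, 7, 8, 14, 15]

Final merged array: [2, 3, 7, 8, 14, 15]
Total comparisons: 5

The merged array is [2, 3, 7, 8, 14, 15], requiring 5 comparisons. The merge step runs in O(n) time where n is the total number of elements.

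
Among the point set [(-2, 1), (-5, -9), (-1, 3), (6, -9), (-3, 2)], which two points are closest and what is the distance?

Computing all pairwise distances among 5 points:

d((-2, 1), (-5, -9)) = 10.4403
d((-2, 1), (-1, 3)) = 2.2361
d((-2, 1), (6, -9)) = 12.8062
d((-2, 1), (-3, 2)) = 1.4142 <-- minimum
d((-5, -9), (-1, 3)) = 12.6491
d((-5, -9), (6, -9)) = 11.0
d((-5, -9), (-3, 2)) = 11.1803
d((-1, 3), (6, -9)) = 13.8924
d((-1, 3), (-3, 2)) = 2.2361
d((6, -9), (-3, 2)) = 14.2127

Closest pair: (-2, 1) and (-3, 2) with distance 1.4142

The closest pair is (-2, 1) and (-3, 2) with Euclidean distance 1.4142. For 5 points, brute-force pairwise comparison is shown above. For large n, the divide-and-conquer algorithm (sort by x, recurse on halves, check the dividing strip) achieves O(n log n).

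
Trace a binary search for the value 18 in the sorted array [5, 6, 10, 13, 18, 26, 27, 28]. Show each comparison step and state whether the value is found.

Binary search for 18 in [5, 6, 10, 13, 18, 26, 27, 28]:

lo=0, hi=7, mid=3, arr[mid]=13 -> 13 < 18, search right half
lo=4, hi=7, mid=5, arr[mid]=26 -> 26 > 18, search left half
lo=4, hi=4, mid=4, arr[mid]=18 -> Found target at index 4!

Binary search finds 18 at index 4 after 3 comparisons. The search repeatedly halves the search space by comparing with the middle element.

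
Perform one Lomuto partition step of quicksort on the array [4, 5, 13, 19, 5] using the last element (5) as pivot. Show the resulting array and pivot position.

Lomuto partition with pivot = 5:

Initial array: [4, 5, 13, 19, 5]

arr[0]=4 <= 5: swap with position 0, array becomes [4, 5, 13, 19, 5]
arr[1]=5 <= 5: swap with position 1, array becomes [4, 5, 13, 19, 5]
arr[2]=13 > 5: no swap
arr[3]=19 > 5: no swap

Place pivot at position 2: [4, 5, 5, 19, 13]
Pivot position: 2

After partitioning with pivot 5, the array becomes [4, 5, 5, 19, 13]. The pivot is placed at index 2. All elements to the left of the pivot are <= 5, and all elements to the right are > 5.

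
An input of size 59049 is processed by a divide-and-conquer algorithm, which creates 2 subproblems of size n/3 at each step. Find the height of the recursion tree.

For divide and conquer with division factor 3:

Problem sizes at each level:
Level 0: 59049
Level 1: 19683
Level 2: 6561
Level 3: 2187
Level 4: 729
Level 5: 243
Level 6: 81
Level 7: 27
Level 8: 9
Level 9: 3
Level 10: 1

The root is level 0 and the size-1 base case is level 10 (the tree spans levels 0 through 10, i.e. 11 levels counting the root), so the depth is the number of divisions: log_3(59049) = 10

The recursion tree depth is log_3(59049) = 10. At each level, the problem size is divided by 3, so it takes 10 divisions to reduce to a base case of size 1. The algorithm makes 2 recursive calls at each level.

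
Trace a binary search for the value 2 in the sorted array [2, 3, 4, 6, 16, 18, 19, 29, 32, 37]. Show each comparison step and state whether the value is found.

Binary search for 2 in [2, 3, 4, 6, 16, 18, 19, 29, 32, 37]:

lo=0, hi=9, mid=4, arr[mid]=16 -> 16 > 2, search left half
lo=0, hi=3, mid=1, arr[mid]=3 -> 3 > 2, search left half
lo=0, hi=0, mid=0, arr[mid]=2 -> Found target at index 0!

Binary search finds 2 at index 0 after 3 comparisons. The search repeatedly halves the search space by comparing with the middle element.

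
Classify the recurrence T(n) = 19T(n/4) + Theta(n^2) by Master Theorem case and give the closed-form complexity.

Master Theorem for T(n) = 19T(n/4) + O(n^2):

a = 19, b = 4, c = 2
log_b(a) = log_4(19) = 2.1240

Case 1: c = 2 < log_4(19) = 2.1240
T(n) = O(n^(log_4 19))

For T(n) = 19T(n/4) + O(n^2): log_4(19) = 2.1240. This is Case 1 of the Master Theorem (c < log_b(a), work dominated by leaves), giving O(n^(log_4 19)).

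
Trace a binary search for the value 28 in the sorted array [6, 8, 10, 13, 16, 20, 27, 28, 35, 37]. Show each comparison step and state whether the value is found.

Binary search for 28 in [6, 8, 10, 13, 16, 20, 27, 28, 35, 37]:

lo=0, hi=9, mid=4, arr[mid]=16 -> 16 < 28, search right half
lo=5, hi=9, mid=7, arr[mid]=28 -> Found target at index 7!

Binary search finds 28 at index 7 after 2 comparisons. The search repeatedly halves the search space by comparing with the middle element.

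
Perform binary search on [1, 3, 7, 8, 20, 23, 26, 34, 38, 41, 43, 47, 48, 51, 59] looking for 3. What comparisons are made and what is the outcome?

Binary search for 3 in [1, 3, 7, 8, 20, 23, 26, 34, 38, 41, 43, 47, 48, 51, 59]:

lo=0, hi=14, mid=7, arr[mid]=34 -> 34 > 3, search left half
lo=0, hi=6, mid=3, arr[mid]=8 -> 8 > 3, search left half
lo=0, hi=2, mid=1, arr[mid]=3 -> Found target at index 1!

Binary search finds 3 at index 1 after 3 comparisons. The search repeatedly halves the search space by comparing with the middle element.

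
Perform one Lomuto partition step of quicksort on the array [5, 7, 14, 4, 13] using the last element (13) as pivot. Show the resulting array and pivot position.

Lomuto partition with pivot = 13:

Initial array: [5, 7, 14, 4, 13]

arr[0]=5 <= 13: swap with position 0, array becomes [5, 7, 14, 4, 13]
arr[1]=7 <= 13: swap with position 1, array becomes [5, 7, 14, 4, 13]
arr[2]=14 > 13: no swap
arr[3]=4 <= 13: swap with position 2, array becomes [5, 7, 4, 14, 13]

Place pivot at position 3: [5, 7, 4, 13, 14]
Pivot position: 3

After partitioning with pivot 13, the array becomes [5, 7, 4, 13, 14]. The pivot is placed at index 3. All elements to the left of the pivot are <= 13, and all elements to the right are > 13.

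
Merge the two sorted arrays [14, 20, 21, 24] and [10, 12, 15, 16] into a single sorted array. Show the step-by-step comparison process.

Merging process:

Compare 14 vs 10: take 10 from right. Merged: [10]
Compare 14 vs 12: take 12 from right. Merged: [10, 12]
Compare 14 vs 15: take 14 from left. Merged: [10, 12, 14]
Compare 20 vs 15: take 15 from right. Merged: [10, 12, 14, 15]
Compare 20 vs 16: take 16 from right. Merged: [10, 12, 14, 15, 16]
Append remaining from left: [20, 21, 24]. Merged: [10, 12, 14, 15, 16, 20, 21, 24]

Final merged array: [10, 12, 14, 15, 16, 20, 21, 24]
Total comparisons: 5

The merged array is [10, 12, 14, 15, 16, 20, 21, 24], requiring 5 comparisons. The merge step runs in O(n) time where n is the total number of elements.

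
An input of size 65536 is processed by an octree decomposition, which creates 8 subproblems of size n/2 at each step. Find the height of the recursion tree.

For divide and conquer with division factor 2:

Problem sizes at each level:
Level 0: 65536
Level 1: 32768
Level 2: 16384
Level 3: 8192
Level 4: 4096
Level 5: 2048
Level 6: 1024
Level 7: 512
Level 8: 256
Level 9: 128
Level 10: 64
Level 11: 32
Level 12: 16
Level 13: 8
Level 14: 4
Level 15: 2
Level 16: 1

The root is level 0 and the size-1 base case is level 16 (the tree spans levels 0 through 16, i.e. 17 levels counting the root), so the depth is the number of divisions: log_2(65536) = 16

The recursion tree depth is log_2(65536) = 16. At each level, the problem size is divided by 2, so it takes 16 divisions to reduce to a base case of size 1. The algorithm makes 8 recursive calls at each level.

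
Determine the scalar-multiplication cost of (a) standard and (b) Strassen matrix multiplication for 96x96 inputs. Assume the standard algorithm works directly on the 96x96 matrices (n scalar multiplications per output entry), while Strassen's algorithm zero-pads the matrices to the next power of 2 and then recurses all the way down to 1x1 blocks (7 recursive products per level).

Matrix multiplication for 96x96 matrices:

Strassen's algorithm requires power-of-2 dimensions. Pad 96x96 to 128x128 (next power of 2).

Standard algorithm: 96^3 = 884736 multiplications
Strassen's algorithm: 7^(log2(128)) = 7^7 = 823543 multiplications
Savings: 884736 - 823543 = 61193 multiplications

Standard: 884736 multiplications (96^3). Strassen: 823543 multiplications (7^7, after padding to 128x128). Strassen reduces 8 recursive multiplications to 7 at each level.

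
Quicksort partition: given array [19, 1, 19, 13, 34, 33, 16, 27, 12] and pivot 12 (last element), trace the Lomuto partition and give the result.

Lomuto partition with pivot = 12:

Initial array: [19, 1, 19, 13, 34, 33, 16, 27, 12]

arr[0]=19 > 12: no swap
arr[1]=1 <= 12: swap with position 0, array becomes [1, 19, 19, 13, 34, 33, 16, 27, 12]
arr[2]=19 > 12: no swap
arr[3]=13 > 12: no swap
arr[4]=34 > 12: no swap
arr[5]=33 > 12: no swap
arr[6]=16 > 12: no swap
arr[7]=27 > 12: no swap

Place pivot at position 1: [1, 12, 19, 13, 34, 33, 16, 27, 19]
Pivot position: 1

After partitioning with pivot 12, the array becomes [1, 12, 19, 13, 34, 33, 16, 27, 19]. The pivot is placed at index 1. All elements to the left of the pivot are <= 12, and all elements to the right are > 12.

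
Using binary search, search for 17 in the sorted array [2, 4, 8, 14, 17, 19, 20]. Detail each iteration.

Binary search for 17 in [2, 4, 8, 14, 17, 19, 20]:

lo=0, hi=6, mid=3, arr[mid]=14 -> 14 < 17, search right half
lo=4, hi=6, mid=5, arr[mid]=19 -> 19 > 17, search left half
lo=4, hi=4, mid=4, arr[mid]=17 -> Found target at index 4!

Binary search finds 17 at index 4 after 3 comparisons. The search repeatedly halves the search space by comparing with the middle element.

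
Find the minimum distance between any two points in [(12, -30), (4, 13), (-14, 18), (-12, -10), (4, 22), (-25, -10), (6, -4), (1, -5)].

Computing all pairwise distances among 8 points:

d((12, -30), (4, 13)) = 43.7379
d((12, -30), (-14, 18)) = 54.5894
d((12, -30), (-12, -10)) = 31.241
d((12, -30), (4, 22)) = 52.6118
d((12, -30), (-25, -10)) = 42.0595
d((12, -30), (6, -4)) = 26.6833
d((12, -30), (1, -5)) = 27.313
d((4, 13), (-14, 18)) = 18.6815
d((4, 13), (-12, -10)) = 28.0179
d((4, 13), (4, 22)) = 9.0
d((4, 13), (-25, -10)) = 37.0135
d((4, 13), (6, -4)) = 17.1172
d((4, 13), (1, -5)) = 18.2483
d((-14, 18), (-12, -10)) = 28.0713
d((-14, 18), (4, 22)) = 18.4391
d((-14, 18), (-25, -10)) = 30.0832
d((-14, 18), (6, -4)) = 29.7321
d((-14, 18), (1, -5)) = 27.4591
d((-12, -10), (4, 22)) = 35.7771
d((-12, -10), (-25, -10)) = 13.0
d((-12, -10), (6, -4)) = 18.9737
d((-12, -10), (1, -5)) = 13.9284
d((4, 22), (-25, -10)) = 43.1856
d((4, 22), (6, -4)) = 26.0768
d((4, 22), (1, -5)) = 27.1662
d((-25, -10), (6, -4)) = 31.5753
d((-25, -10), (1, -5)) = 26.4764
d((6, -4), (1, -5)) = 5.099 <-- minimum

Closest pair: (6, -4) and (1, -5) with distance 5.099

The closest pair is (6, -4) and (1, -5) with Euclidean distance 5.099. For 8 points, brute-force pairwise comparison is shown above. For large n, the divide-and-conquer algorithm (sort by x, recurse on halves, check the dividing strip) achieves O(n log n).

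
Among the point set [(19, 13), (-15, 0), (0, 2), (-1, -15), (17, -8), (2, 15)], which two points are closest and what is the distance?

Computing all pairwise distances among 6 points:

d((19, 13), (-15, 0)) = 36.4005
d((19, 13), (0, 2)) = 21.9545
d((19, 13), (-1, -15)) = 34.4093
d((19, 13), (17, -8)) = 21.095
d((19, 13), (2, 15)) = 17.1172
d((-15, 0), (0, 2)) = 15.1327
d((-15, 0), (-1, -15)) = 20.5183
d((-15, 0), (17, -8)) = 32.9848
d((-15, 0), (2, 15)) = 22.6716
d((0, 2), (-1, -15)) = 17.0294
d((0, 2), (17, -8)) = 19.7231
d((0, 2), (2, 15)) = 13.1529 <-- minimum
d((-1, -15), (17, -8)) = 19.3132
d((-1, -15), (2, 15)) = 30.1496
d((17, -8), (2, 15)) = 27.4591

Closest pair: (0, 2) and (2, 15) with distance 13.1529

The closest pair is (0, 2) and (2, 15) with Euclidean distance 13.1529. For 6 points, brute-force pairwise comparison is shown above. For large n, the divide-and-conquer algorithm (sort by x, recurse on halves, check the dividing strip) achieves O(n log n).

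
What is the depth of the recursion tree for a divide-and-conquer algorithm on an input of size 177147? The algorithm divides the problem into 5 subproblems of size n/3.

For divide and conquer with division factor 3:

Problem sizes at each level:
Level 0: 177147
Level 1: 59049
Level 2: 19683
Level 3: 6561
Level 4: 2187
Level 5: 729
Level 6: 243
Level 7: 81
Level 8: 27
Level 9: 9
Level 10: 3
Level 11: 1

The root is level 0 and the size-1 base case is level 11 (the tree spans levels 0 through 11, i.e. 12 levels counting the root), so the depth is the number of divisions: log_3(177147) = 11

The recursion tree depth is log_3(177147) = 11. At each level, the problem size is divided by 3, so it takes 11 divisions to reduce to a base case of size 1. The algorithm makes 5 recursive calls at each level.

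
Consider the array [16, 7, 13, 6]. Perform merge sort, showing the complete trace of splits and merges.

Merge sort trace:

Split: [16, 7, 13, 6] -> [16, 7] and [13, 6]
  Split: [16, 7] -> [16] and [7]
  Merge: [16] + [7] -> [7, 16]
  Split: [13, 6] -> [13] and [6]
  Merge: [13] + [6] -> [6, 13]
Merge: [7, 16] + [6, 13] -> [6, 7, 13, 16]

Final sorted array: [6, 7, 13, 16]

The merge sort proceeds by recursively splitting the array and merging sorted halves.
After all merges, the sorted array is [6, 7, 13, 16].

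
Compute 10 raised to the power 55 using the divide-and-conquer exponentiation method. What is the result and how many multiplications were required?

Computing 10^55 by squaring (build up from 10^1; each line after the first costs one multiplication):

10^1 = 10
10^2 = (10^1)^2 = 10^2 = 100
10^3 = 10 * 10^2 = 10 * 100 = 1000
10^6 = (10^3)^2 = 1000^2 = 1000000
10^12 = (10^6)^2 = 1000000^2 = 1000000000000
10^13 = 10 * 10^12 = 10 * 1000000000000 = 10000000000000
10^26 = (10^13)^2 = 10000000000000^2 = 100000000000000000000000000
10^27 = 10 * 10^26 = 10 * 100000000000000000000000000 = 1000000000000000000000000000
10^54 = (10^27)^2 = 1000000000000000000000000000^2 = 1000000000000000000000000000000000000000000000000000000
10^55 = 10 * 10^54 = 10 * 1000000000000000000000000000000000000000000000000000000 = 10000000000000000000000000000000000000000000000000000000

Result: 10000000000000000000000000000000000000000000000000000000
Multiplications needed: 9 (9 lines after 10^1)

10^55 = 10000000000000000000000000000000000000000000000000000000. Using exponentiation by squaring, this requires 9 multiplications. The key idea: if the exponent is even, square the half-power; if odd, multiply by the base once.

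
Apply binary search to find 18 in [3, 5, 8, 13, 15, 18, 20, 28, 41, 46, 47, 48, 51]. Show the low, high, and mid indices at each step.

Binary search for 18 in [3, 5, 8, 13, 15, 18, 20, 28, 41, 46, 47, 48, 51]:

lo=0, hi=12, mid=6, arr[mid]=20 -> 20 > 18, search left half
lo=0, hi=5, mid=2, arr[mid]=8 -> 8 < 18, search right half
lo=3, hi=5, mid=4, arr[mid]=15 -> 15 < 18, search right half
lo=5, hi=5, mid=5, arr[mid]=18 -> Found target at index 5!

Binary search finds 18 at index 5 after 4 comparisons. The search repeatedly halves the search space by comparing with the middle element.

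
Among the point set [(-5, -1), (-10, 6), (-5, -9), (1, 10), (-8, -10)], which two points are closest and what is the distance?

Computing all pairwise distances among 5 points:

d((-5, -1), (-10, 6)) = 8.6023
d((-5, -1), (-5, -9)) = 8.0
d((-5, -1), (1, 10)) = 12.53
d((-5, -1), (-8, -10)) = 9.4868
d((-10, 6), (-5, -9)) = 15.8114
d((-10, 6), (1, 10)) = 11.7047
d((-10, 6), (-8, -10)) = 16.1245
d((-5, -9), (1, 10)) = 19.9249
d((-5, -9), (-8, -10)) = 3.1623 <-- minimum
d((1, 10), (-8, -10)) = 21.9317

Closest pair: (-5, -9) and (-8, -10) with distance 3.1623

The closest pair is (-5, -9) and (-8, -10) with Euclidean distance 3.1623. For 5 points, brute-force pairwise comparison is shown above. For large n, the divide-and-conquer algorithm (sort by x, recurse on halves, check the dividing strip) achieves O(n log n).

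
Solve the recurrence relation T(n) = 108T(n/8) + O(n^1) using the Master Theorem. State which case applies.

Master Theorem for T(n) = 108T(n/8) + O(n^1):

a = 108, b = 8, c = 1
log_b(a) = log_8(108) = 2.2516

Case 1: c = 1 < log_8(108) = 2.2516
T(n) = O(n^(log_8 108))

For T(n) = 108T(n/8) + O(n^1): log_8(108) = 2.2516. This is Case 1 of the Master Theorem (c < log_b(a), work dominated by leaves), giving O(n^(log_8 108)).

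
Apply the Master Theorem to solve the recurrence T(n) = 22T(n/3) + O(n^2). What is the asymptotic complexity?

Master Theorem for T(n) = 22T(n/3) + O(n^2):

a = 22, b = 3, c = 2
log_b(a) = log_3(22) = 2.8136

Case 1: c = 2 < log_3(22) = 2.8136
T(n) = O(n^(log_3 22))

For T(n) = 22T(n/3) + O(n^2): log_3(22) = 2.8136. This is Case 1 of the Master Theorem (c < log_b(a), work dominated by leaves), giving O(n^(log_3 22)).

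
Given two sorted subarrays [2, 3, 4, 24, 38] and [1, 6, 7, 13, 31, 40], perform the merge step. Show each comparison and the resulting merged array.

Merging process:

Compare 2 vs 1: take 1 from right. Merged: [1]
Compare 2 vs 6: take 2 from left. Merged: [1, 2]
Compare 3 vs 6: take 3 from left. Merged: [1, 2, 3]
Compare 4 vs 6: take 4 from left. Merged: [1, 2, 3, 4]
Compare 24 vs 6: take 6 from right. Merged: [1, 2, 3, 4, 6]
Compare 24 vs 7: take 7 from right. Merged: [1, 2, 3, 4, 6, 7]
Compare 24 vs 13: take 13 from right. Merged: [1, 2, 3, 4, 6, 7, 13]
Compare 24 vs 31: take 24 from left. Merged: [1, 2, 3, 4, 6, 7, 13, 24]
Compare 38 vs 31: take 31 from right. Merged: [1, 2, 3, 4, 6, 7, 13, 24, 31]
Compare 38 vs 40: take 38 from left. Merged: [1, 2, 3, 4, 6, 7, 13, 24, 31, 38]
Append remaining from right: [40]. Merged: [1, 2, 3, 4, 6, 7, 13, 24, 31, 38, 40]

Final merged array: [1, 2, 3, 4, 6, 7, 13, 24, 31, 38, 40]
Total comparisons: 10

The merged array is [1, 2, 3, 4, 6, 7, 13, 24, 31, 38, 40], requiring 10 comparisons. The merge step runs in O(n) time where n is the total number of elements.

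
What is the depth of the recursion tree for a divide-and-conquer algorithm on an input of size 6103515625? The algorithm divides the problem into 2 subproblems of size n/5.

For divide and conquer with division factor 5:

Problem sizes at each level:
Level 0: 6103515625
Level 1: 1220703125
Level 2: 244140625
Level 3: 48828125
Level 4: 9765625
Level 5: 1953125
Level 6: 390625
Level 7: 78125
Level 8: 15625
Level 9: 3125
Level 10: 625
Level 11: 125
Level 12: 25
Level 13: 5
Level 14: 1

The root is level 0 and the size-1 base case is level 14 (the tree spans levels 0 through 14, i.e. 15 levels counting the root), so the depth is the number of divisions: log_5(6103515625) = 14

The recursion tree depth is log_5(6103515625) = 14. At each level, the problem size is divided by 5, so it takes 14 divisions to reduce to a base case of size 1. The algorithm makes 2 recursive calls at each level.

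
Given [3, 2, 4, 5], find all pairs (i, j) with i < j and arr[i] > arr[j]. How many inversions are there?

Finding inversions in [3, 2, 4, 5]:

(0, 1): arr[0]=3 > arr[1]=2

Total inversions: 1

The array has 1 inversion(s): (0,1). Each pair (i,j) satisfies i < j and arr[i] > arr[j].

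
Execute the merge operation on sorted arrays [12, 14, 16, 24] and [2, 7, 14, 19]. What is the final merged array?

Merging process:

Compare 12 vs 2: take 2 from right. Merged: [2]
Compare 12 vs 7: take 7 from right. Merged: [2, 7]
Compare 12 vs 14: take 12 from left. Merged: [2, 7, 12]
Compare 14 vs 14: take 14 from left. Merged: [2, 7, 12, 14]
Compare 16 vs 14: take 14 from right. Merged: [2, 7, 12, 14, 14]
Compare 16 vs 19: take 16 from left. Merged: [2, 7, 12, 14, 14, 16]
Compare 24 vs 19: take 19 from right. Merged: [2, 7, 12, 14, 14, 16, 19]
Append remaining from left: [24]. Merged: [2, 7, 12, 14, 14, 16, 19, 24]

Final merged array: [2, 7, 12, 14, 14, 16, 19, 24]
Total comparisons: 7

The merged array is [2, 7, 12, 14, 14, 16, 19, 24], requiring 7 comparisons. The merge step runs in O(n) time where n is the total number of elements.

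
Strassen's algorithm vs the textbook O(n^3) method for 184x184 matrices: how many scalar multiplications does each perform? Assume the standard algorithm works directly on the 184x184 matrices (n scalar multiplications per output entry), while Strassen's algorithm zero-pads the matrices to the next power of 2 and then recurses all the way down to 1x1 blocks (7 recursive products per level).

Matrix multiplication for 184x184 matrices:

Strassen's algorithm requires power-of-2 dimensions. Pad 184x184 to 256x256 (next power of 2).

Standard algorithm: 184^3 = 6229504 multiplications
Strassen's algorithm: 7^(log2(256)) = 7^8 = 5764801 multiplications
Savings: 6229504 - 5764801 = 464703 multiplications

Standard: 6229504 multiplications (184^3). Strassen: 5764801 multiplications (7^8, after padding to 256x256). Strassen reduces 8 recursive multiplications to 7 at each level.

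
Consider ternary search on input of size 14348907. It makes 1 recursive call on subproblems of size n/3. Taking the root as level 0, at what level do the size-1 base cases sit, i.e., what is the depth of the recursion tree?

For divide and conquer with division factor 3:

Problem sizes at each level:
Level 0: 14348907
Level 1: 4782969
Level 2: 1594323
Level 3: 531441
Level 4: 177147
Level 5: 59049
Level 6: 19683
Level 7: 6561
Level 8: 2187
Level 9: 729
Level 10: 243
Level 11: 81
Level 12: 27
Level 13: 9
Level 14: 3
Level 15: 1

The root is level 0 and the size-1 base case is level 15 (the tree spans levels 0 through 15, i.e. 16 levels counting the root), so the depth is the number of divisions: log_3(14348907) = 15

The recursion tree depth is log_3(14348907) = 15. At each level, the problem size is divided by 3, so it takes 15 divisions to reduce to a base case of size 1. The algorithm makes 1 recursive call at each level.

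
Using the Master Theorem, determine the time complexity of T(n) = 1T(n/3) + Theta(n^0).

Master Theorem for T(n) = 1T(n/3) + O(n^0):

a = 1, b = 3, c = 0
log_b(a) = log_3(1) = 0.0000

Case 2: c = 0 = log_3(1) = 0.0000
T(n) = O(n^0 log n) = O(log n)

For T(n) = 1T(n/3) + O(n^0): log_3(1) = 0.0000. This is Case 2 of the Master Theorem (c = log_b(a), equal work at all levels), giving O(log n).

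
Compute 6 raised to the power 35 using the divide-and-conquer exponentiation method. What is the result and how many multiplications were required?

Computing 6^35 by squaring (build up from 6^1; each line after the first costs one multiplication):

6^1 = 6
6^2 = (6^1)^2 = 6^2 = 36
6^4 = (6^2)^2 = 36^2 = 1296
6^8 = (6^4)^2 = 1296^2 = 1679616
6^16 = (6^8)^2 = 1679616^2 = 2821109907456
6^17 = 6 * 6^16 = 6 * 2821109907456 = 16926659444736
6^34 = (6^17)^2 = 16926659444736^2 = 286511799958070431838109696
6^35 = 6 * 6^34 = 6 * 286511799958070431838109696 = 1719070799748422591028658176

Result: 1719070799748422591028658176
Multiplications needed: 7 (7 lines after 6^1)

6^35 = 1719070799748422591028658176. Using exponentiation by squaring, this requires 7 multiplications. The key idea: if the exponent is even, square the half-power; if odd, multiply by the base once.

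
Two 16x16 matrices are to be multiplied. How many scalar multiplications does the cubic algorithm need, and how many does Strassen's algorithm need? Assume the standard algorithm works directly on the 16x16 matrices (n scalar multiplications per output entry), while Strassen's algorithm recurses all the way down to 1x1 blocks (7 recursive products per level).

Matrix multiplication for 16x16 matrices:

Standard algorithm: 16^3 = 4096 multiplications
Strassen's algorithm: 7^(log2(16)) = 7^4 = 2401 multiplications
Savings: 4096 - 2401 = 1695 multiplications

Standard: 4096 multiplications (16^3). Strassen: 2401 multiplications (7^4). Strassen reduces 8 recursive multiplications to 7 at each level.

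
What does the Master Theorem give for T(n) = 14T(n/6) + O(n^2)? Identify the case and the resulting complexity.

Master Theorem for T(n) = 14T(n/6) + O(n^2):

a = 14, b = 6, c = 2
log_b(a) = log_6(14) = 1.4729

Case 3: c = 2 > log_6(14) = 1.4729
T(n) = O(n^2) = O(n^2)

For T(n) = 14T(n/6) + O(n^2): log_6(14) = 1.4729. This is Case 3 of the Master Theorem (c > log_b(a), work dominated by root), giving O(n^2).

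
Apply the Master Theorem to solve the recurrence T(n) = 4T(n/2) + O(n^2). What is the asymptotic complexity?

Master Theorem for T(n) = 4T(n/2) + O(n^2):

a = 4, b = 2, c = 2
log_b(a) = log_2(4) = 2.0000

Case 2: c = 2 = log_2(4) = 2.0000
T(n) = O(n^2 log n) = O(n^2 log n)

For T(n) = 4T(n/2) + O(n^2): log_2(4) = 2.0000. This is Case 2 of the Master Theorem (c = log_b(a), equal work at all levels), giving O(n^2 log n).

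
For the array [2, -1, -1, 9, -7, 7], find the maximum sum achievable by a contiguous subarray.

Using Kadane's algorithm on [2, -1, -1, 9, -7, 7]:

Scanning through the array:
Position 1 (value -1): max_ending_here = 1, max_so_far = 2
Position 2 (value -1): max_ending_here = 0, max_so_far = 2
Position 3 (value 9): max_ending_here = 9, max_so_far = 9
Position 4 (value -7): max_ending_here = 2, max_so_far = 9
Position 5 (value 7): max_ending_here = 9, max_so_far = 9

Maximum subarray: [2, -1, -1, 9]
Maximum sum: 9

The maximum subarray is [2, -1, -1, 9] with sum 9. This subarray runs from index 0 to index 3.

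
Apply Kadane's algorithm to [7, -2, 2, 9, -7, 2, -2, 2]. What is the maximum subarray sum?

Using Kadane's algorithm on [7, -2, 2, 9, -7, 2, -2, 2]:

Scanning through the array:
Position 1 (value -2): max_ending_here = 5, max_so_far = 7
Position 2 (value 2): max_ending_here = 7, max_so_far = 7
Position 3 (value 9): max_ending_here = 16, max_so_far = 16
Position 4 (value -7): max_ending_here = 9, max_so_far = 16
Position 5 (value 2): max_ending_here = 11, max_so_far = 16
Position 6 (value -2): max_ending_here = 9, max_so_far = 16
Position 7 (value 2): max_ending_here = 11, max_so_far = 16

Maximum subarray: [7, -2, 2, 9]
Maximum sum: 16

The maximum subarray is [7, -2, 2, 9] with sum 16. This subarray runs from index 0 to index 3.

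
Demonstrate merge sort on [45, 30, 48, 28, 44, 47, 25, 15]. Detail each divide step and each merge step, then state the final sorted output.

Merge sort trace:

Split: [45, 30, 48, 28, 44, 47, 25, 15] -> [45, 30, 48, 28] and [44, 47, 25, 15]
  Split: [45, 30, 48, 28] -> [45, 30] and [48, 28]
    Split: [45, 30] -> [45] and [30]
    Merge: [45] + [30] -> [30, 45]
    Split: [48, 28] -> [48] and [28]
    Merge: [48] + [28] -> [28, 48]
  Merge: [30, 45] + [28, 48] -> [28, 30, 45, 48]
  Split: [44, 47, 25, 15] -> [44, 47] and [25, 15]
    Split: [44, 47] -> [44] and [47]
    Merge: [44] + [47] -> [44, 47]
    Split: [25, 15] -> [25] and [15]
    Merge: [25] + [15] -> [15, 25]
  Merge: [44, 47] + [15, 25] -> [15, 25, 44, 47]
Merge: [28, 30, 45, 48] + [15, 25, 44, 47] -> [15, 25, 28, 30, 44, 45, 47, 48]

Final sorted array: [15, 25, 28, 30, 44, 45, 47, 48]

The merge sort proceeds by recursively splitting the array and merging sorted halves.
After all merges, the sorted array is [15, 25, 28, 30, 44, 45, 47, 48].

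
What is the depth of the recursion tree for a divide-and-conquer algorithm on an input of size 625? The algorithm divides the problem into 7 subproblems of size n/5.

For divide and conquer with division factor 5:

Problem sizes at each level:
Level 0: 625
Level 1: 125
Level 2: 25
Level 3: 5
Level 4: 1

The root is level 0 and the size-1 base case is level 4 (the tree spans levels 0 through 4, i.e. 5 levels counting the root), so the depth is the number of divisions: log_5(625) = 4

The recursion tree depth is log_5(625) = 4. At each level, the problem size is divided by 5, so it takes 4 divisions to reduce to a base case of size 1. The algorithm makes 7 recursive calls at each level.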